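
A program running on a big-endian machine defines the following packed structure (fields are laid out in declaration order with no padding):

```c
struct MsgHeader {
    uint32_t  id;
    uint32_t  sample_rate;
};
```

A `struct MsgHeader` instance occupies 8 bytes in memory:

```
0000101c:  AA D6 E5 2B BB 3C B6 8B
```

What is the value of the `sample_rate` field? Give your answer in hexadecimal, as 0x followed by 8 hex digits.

0xBB3CB68B

`sample_rate` follows `id` (4 bytes), so it starts at byte offset 4 and occupies 4 bytes.
Bytes at offsets 4..7: BB 3C B6 8B.
In big-endian order the high byte comes first in memory.
The bytes are already most-significant first: 0xBB3CB68B.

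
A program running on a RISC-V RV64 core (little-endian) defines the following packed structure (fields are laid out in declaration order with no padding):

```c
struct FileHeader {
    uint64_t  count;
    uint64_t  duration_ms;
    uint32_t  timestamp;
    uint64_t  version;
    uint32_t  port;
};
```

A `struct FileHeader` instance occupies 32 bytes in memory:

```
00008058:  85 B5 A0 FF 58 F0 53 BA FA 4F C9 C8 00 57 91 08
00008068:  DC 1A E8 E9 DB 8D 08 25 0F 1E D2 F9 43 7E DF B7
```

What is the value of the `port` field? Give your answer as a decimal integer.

`port` follows `count` (8 B), `duration_ms` (8 B), `timestamp` (4 B), `version` (8 B), so it starts at offset 8 + 8 + 4 + 8 = 28 and occupies 4 bytes.
Bytes at offsets 28..31: 43 7E DF B7.
In little-endian order the low byte comes first in memory.
Reassemble most-significant byte first: B7 DF 7E 43 → 0xB7DF7E43.
0xB7DF7E43 = 3084877379.

3084877379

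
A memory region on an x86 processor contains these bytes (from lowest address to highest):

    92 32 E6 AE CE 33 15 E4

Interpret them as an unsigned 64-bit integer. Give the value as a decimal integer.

16435099377949094546

In little-endian order the low byte comes first in memory.
Reassemble most-significant byte first: E4 15 33 CE AE E6 32 92 → 0xE41533CEAEE63292.
0xE41533CEAEE63292 = 16435099377949094546.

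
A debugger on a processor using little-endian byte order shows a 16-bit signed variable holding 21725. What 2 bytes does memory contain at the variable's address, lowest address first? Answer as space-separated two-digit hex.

21725 in hexadecimal, padded to 16 bits, is 0x54DD.
Split into bytes (most-significant first): 54 DD.
Little-endian stores the least-significant byte at the lowest address.
So at ascending addresses the bytes are DD 54.

DD 54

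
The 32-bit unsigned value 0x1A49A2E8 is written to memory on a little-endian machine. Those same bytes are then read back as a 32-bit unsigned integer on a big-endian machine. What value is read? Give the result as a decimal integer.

3902949658

Stored little-endian, the bytes at ascending addresses are E8 A2 49 1A.
Read back as big-endian, the last byte is least significant, giving 0xE8A2491A.
0xE8A2491A = 3902949658.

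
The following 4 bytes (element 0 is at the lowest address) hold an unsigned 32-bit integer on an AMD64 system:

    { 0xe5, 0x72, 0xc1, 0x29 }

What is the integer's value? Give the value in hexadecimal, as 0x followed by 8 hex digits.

0x29C172E5

In little-endian order the low byte comes first in memory.
Reassemble most-significant byte first: 29 C1 72 E5 → 0x29C172E5.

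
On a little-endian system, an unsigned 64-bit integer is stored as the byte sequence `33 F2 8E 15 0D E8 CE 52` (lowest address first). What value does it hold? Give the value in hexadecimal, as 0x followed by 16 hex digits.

In little-endian order the low byte comes first in memory.
Reassemble most-significant byte first: 52 CE E8 0D 15 8E F2 33 → 0x52CEE80D158EF233.

0x52CEE80D158EF233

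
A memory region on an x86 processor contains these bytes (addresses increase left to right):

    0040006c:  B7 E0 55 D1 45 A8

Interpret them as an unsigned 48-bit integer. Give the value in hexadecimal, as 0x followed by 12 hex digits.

0xA845D155E0B7

In little-endian order the low byte comes first in memory.
Reassemble most-significant byte first: A8 45 D1 55 E0 B7 → 0xA845D155E0B7.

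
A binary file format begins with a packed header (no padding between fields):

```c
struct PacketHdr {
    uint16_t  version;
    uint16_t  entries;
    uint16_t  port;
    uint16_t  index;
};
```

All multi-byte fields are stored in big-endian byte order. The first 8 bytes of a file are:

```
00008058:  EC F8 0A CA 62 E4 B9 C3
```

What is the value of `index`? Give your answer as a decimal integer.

`index` follows `version` (2 B), `entries` (2 B), `port` (2 B), so it starts at offset 2 + 2 + 2 = 6 and occupies 2 bytes.
Bytes at offsets 6..7: B9 C3.
Big-endian: lowest address holds the most-significant byte.
The bytes are already most-significant first: 0xB9C3.
0xB9C3 = 47555.

47555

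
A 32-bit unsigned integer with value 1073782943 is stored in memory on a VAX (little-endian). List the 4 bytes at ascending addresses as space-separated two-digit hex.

9F A0 00 40

1073782943 in hexadecimal, padded to 32 bits, is 0x4000A09F.
Split into bytes (most-significant first): 40 00 A0 9F.
Little-endian stores the least-significant byte at the lowest address.
So at ascending addresses the bytes are 9F A0 00 40.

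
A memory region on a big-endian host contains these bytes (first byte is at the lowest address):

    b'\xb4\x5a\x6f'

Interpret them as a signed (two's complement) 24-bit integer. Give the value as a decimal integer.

Big-endian stores the most-significant byte at the lowest address.
The bytes are already most-significant first: 0xB45A6F.
Top bit is set, so as a signed 24-bit value this is 0xB45A6F − 2^24 = -4957585.

-4957585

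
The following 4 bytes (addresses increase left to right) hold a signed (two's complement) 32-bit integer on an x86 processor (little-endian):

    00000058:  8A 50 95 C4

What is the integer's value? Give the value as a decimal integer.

Little-endian stores the least-significant byte at the lowest address.
Reassemble most-significant byte first: C4 95 50 8A → 0xC495508A.
Top bit is set, so as a signed 32-bit value this is 0xC495508A − 2^32 = -996847478.

-996847478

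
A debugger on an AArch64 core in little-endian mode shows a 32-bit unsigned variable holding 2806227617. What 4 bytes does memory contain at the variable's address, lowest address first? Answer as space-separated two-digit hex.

2806227617 in hexadecimal, padded to 32 bits, is 0xA743A2A1.
Split into bytes (most-significant first): A7 43 A2 A1.
Little-endian stores the least-significant byte at the lowest address.
So at ascending addresses the bytes are A1 A2 43 A7.

A1 A2 43 A7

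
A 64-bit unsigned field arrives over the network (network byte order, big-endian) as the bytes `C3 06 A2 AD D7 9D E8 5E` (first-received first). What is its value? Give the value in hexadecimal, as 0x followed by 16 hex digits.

In big-endian order the high byte comes first in memory.
The bytes are already most-significant first: 0xC306A2ADD79DE85E.

0xC306A2ADD79DE85E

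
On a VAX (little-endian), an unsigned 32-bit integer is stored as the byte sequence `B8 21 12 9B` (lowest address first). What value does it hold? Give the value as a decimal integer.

2601656760

In little-endian order the low byte comes first in memory.
Reassemble most-significant byte first: 9B 12 21 B8 → 0x9B1221B8.
0x9B1221B8 = 2601656760.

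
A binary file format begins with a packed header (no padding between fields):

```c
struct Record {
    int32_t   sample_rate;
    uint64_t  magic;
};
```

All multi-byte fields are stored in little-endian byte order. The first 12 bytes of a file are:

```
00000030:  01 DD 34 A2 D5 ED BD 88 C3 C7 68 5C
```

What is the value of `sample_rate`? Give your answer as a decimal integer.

`sample_rate` is the first field, at byte offset 0, occupying 4 bytes.
Bytes at offsets 0..3: 01 DD 34 A2.
Little-endian: lowest address holds the least-significant byte.
Reassemble most-significant byte first: A2 34 DD 01 → 0xA234DD01.
Top bit is set, so as a signed 32-bit value this is 0xA234DD01 − 2^32 = -1573593855.

-1573593855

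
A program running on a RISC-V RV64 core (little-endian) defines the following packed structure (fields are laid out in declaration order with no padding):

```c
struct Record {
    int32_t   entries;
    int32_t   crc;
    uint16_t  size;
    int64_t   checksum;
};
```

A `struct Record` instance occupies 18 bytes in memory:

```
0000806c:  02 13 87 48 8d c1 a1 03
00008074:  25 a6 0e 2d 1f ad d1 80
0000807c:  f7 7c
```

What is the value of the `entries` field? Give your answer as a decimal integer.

`entries` is the first field, at byte offset 0, occupying 4 bytes.
Bytes at offsets 0..3: 02 13 87 48.
Little-endian: lowest address holds the least-significant byte.
Reassemble most-significant byte first: 48 87 13 02 → 0x48871302.
0x48871302 = 1216811778.

1216811778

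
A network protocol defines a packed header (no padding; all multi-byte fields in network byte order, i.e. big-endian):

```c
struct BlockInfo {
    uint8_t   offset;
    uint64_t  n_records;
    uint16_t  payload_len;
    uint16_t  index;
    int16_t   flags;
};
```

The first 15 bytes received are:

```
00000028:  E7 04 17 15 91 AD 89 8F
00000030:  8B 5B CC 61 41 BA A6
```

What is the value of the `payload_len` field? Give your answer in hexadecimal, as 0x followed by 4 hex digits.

0x5BCC

`payload_len` follows `offset` (1 B), `n_records` (8 B), so it starts at offset 1 + 8 = 9 and occupies 2 bytes.
Bytes at offsets 9..10: 5B CC.
Big-endian stores the most-significant byte at the lowest address.
The bytes are already most-significant first: 0x5BCC.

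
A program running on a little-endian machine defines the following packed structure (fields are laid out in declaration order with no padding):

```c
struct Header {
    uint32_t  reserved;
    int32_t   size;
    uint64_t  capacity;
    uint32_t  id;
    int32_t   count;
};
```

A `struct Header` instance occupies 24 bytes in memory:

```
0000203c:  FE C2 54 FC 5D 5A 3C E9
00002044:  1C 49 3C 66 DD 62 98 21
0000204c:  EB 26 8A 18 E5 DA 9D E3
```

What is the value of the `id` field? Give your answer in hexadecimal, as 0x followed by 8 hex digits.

0x188A26EB

`id` follows `reserved` (4 B), `size` (4 B), `capacity` (8 B), so it starts at offset 4 + 4 + 8 = 16 and occupies 4 bytes.
Bytes at offsets 16..19: EB 26 8A 18.
Little-endian: lowest address holds the least-significant byte.
Reassemble most-significant byte first: 18 8A 26 EB → 0x188A26EB.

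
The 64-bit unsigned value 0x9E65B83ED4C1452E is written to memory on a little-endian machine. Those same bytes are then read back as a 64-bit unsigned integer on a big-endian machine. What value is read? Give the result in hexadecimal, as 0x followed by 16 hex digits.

Stored little-endian, the bytes at ascending addresses are 2E 45 C1 D4 3E B8 65 9E.
Read back as big-endian, the last byte is least significant, giving 0x2E45C1D43EB8659E.

0x2E45C1D43EB8659E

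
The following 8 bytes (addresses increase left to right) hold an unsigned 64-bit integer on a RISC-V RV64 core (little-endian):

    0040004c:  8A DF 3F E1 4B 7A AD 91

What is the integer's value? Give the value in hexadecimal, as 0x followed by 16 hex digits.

0x91AD7A4BE13FDF8A

In little-endian order the low byte comes first in memory.
Reassemble most-significant byte first: 91 AD 7A 4B E1 3F DF 8A → 0x91AD7A4BE13FDF8A.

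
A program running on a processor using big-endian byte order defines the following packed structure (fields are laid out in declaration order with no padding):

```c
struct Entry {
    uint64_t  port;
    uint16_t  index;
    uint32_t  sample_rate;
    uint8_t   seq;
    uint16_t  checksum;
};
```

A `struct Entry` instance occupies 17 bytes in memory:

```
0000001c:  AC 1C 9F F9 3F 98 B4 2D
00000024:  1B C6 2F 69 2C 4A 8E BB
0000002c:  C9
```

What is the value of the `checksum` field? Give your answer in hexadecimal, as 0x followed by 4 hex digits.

0xBBC9

`checksum` follows `port` (8 B), `index` (2 B), `sample_rate` (4 B), `seq` (1 B), so it starts at offset 8 + 2 + 4 + 1 = 15 and occupies 2 bytes.
Bytes at offsets 15..16: BB C9.
In big-endian order the high byte comes first in memory.
The bytes are already most-significant first: 0xBBC9.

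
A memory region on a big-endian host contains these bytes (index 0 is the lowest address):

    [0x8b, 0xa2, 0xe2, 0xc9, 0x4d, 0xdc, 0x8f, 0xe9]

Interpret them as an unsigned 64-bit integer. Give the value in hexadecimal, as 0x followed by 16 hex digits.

Big-endian stores the most-significant byte at the lowest address.
The bytes are already most-significant first: 0x8BA2E2C94DDC8FE9.

0x8BA2E2C94DDC8FE9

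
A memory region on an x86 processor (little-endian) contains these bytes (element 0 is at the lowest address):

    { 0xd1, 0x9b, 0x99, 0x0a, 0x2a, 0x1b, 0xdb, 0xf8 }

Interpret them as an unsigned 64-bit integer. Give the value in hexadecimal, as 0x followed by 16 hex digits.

0xF8DB1B2A0A999BD1

Little-endian stores the least-significant byte at the lowest address.
Reassemble most-significant byte first: F8 DB 1B 2A 0A 99 9B D1 → 0xF8DB1B2A0A999BD1.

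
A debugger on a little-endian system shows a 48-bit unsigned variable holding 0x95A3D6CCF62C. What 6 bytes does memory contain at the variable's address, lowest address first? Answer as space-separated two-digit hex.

2C F6 CC D6 A3 95

Split into bytes (most-significant first): 95 A3 D6 CC F6 2C.
Little-endian stores the least-significant byte at the lowest address.
So at ascending addresses the bytes are 2C F6 CC D6 A3 95.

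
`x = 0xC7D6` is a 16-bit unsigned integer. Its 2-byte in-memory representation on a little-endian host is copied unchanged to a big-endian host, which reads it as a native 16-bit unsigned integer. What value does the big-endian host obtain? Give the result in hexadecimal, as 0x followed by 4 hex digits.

0xD6C7

Stored little-endian, the bytes at ascending addresses are D6 C7.
Read back as big-endian, the last byte is least significant, giving 0xD6C7.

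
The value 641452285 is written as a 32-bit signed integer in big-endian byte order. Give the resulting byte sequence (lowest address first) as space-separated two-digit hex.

26 3B C8 FD

641452285 in hexadecimal, padded to 32 bits, is 0x263BC8FD.
Split into bytes (most-significant first): 26 3B C8 FD.
In big-endian order the high byte comes first in memory.
So the memory order matches the most-significant-first order: 26 3B C8 FD.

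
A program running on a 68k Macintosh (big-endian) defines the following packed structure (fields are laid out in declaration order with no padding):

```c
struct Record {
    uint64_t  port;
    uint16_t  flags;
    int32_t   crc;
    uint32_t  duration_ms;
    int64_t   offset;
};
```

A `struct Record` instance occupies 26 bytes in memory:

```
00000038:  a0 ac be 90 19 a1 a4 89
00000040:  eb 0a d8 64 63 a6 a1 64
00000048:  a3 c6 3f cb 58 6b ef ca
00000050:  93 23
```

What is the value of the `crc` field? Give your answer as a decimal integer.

-664509530

`crc` follows `port` (8 B), `flags` (2 B), so it starts at offset 8 + 2 = 10 and occupies 4 bytes.
Bytes at offsets 10..13: D8 64 63 A6.
Big-endian stores the most-significant byte at the lowest address.
The bytes are already most-significant first: 0xD86463A6.
Top bit is set, so as a signed 32-bit value this is 0xD86463A6 − 2^32 = -664509530.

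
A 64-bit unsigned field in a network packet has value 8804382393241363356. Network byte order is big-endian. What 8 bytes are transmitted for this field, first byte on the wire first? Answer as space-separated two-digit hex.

7A 2F 73 23 97 DA E3 9C

8804382393241363356 in hexadecimal, padded to 64 bits, is 0x7A2F732397DAE39C.
Split into bytes (most-significant first): 7A 2F 73 23 97 DA E3 9C.
In big-endian order the high byte comes first in memory.
So the memory order matches the most-significant-first order: 7A 2F 73 23 97 DA E3 9C.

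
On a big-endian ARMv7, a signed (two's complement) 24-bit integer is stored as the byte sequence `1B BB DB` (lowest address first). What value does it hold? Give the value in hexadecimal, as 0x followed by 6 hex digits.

In big-endian order the high byte comes first in memory.
The bytes are already most-significant first: 0x1BBBDB.

0x1BBBDB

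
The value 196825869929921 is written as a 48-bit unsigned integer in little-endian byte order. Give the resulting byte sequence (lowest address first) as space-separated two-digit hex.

196825869929921 in hexadecimal, padded to 48 bits, is 0xB303180F4DC1.
Split into bytes (most-significant first): B3 03 18 0F 4D C1.
Little-endian: lowest address holds the least-significant byte.
So at ascending addresses the bytes are C1 4D 0F 18 03 B3.

C1 4D 0F 18 03 B3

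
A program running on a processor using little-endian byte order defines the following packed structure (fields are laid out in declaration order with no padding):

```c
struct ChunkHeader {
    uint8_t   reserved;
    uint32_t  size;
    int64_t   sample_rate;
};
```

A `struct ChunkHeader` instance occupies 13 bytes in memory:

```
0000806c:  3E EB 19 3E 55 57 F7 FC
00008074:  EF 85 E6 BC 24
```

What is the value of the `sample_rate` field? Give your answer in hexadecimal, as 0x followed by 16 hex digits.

`sample_rate` follows `reserved` (1 B), `size` (4 B), so it starts at offset 1 + 4 = 5 and occupies 8 bytes.
Bytes at offsets 5..12: 57 F7 FC EF 85 E6 BC 24.
Little-endian: lowest address holds the least-significant byte.
Reassemble most-significant byte first: 24 BC E6 85 EF FC F7 57 → 0x24BCE685EFFCF757.

0x24BCE685EFFCF757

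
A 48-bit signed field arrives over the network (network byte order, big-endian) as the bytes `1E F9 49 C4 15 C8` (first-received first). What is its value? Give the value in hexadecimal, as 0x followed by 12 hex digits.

Big-endian stores the most-significant byte at the lowest address.
The bytes are already most-significant first: 0x1EF949C415C8.

0x1EF949C415C8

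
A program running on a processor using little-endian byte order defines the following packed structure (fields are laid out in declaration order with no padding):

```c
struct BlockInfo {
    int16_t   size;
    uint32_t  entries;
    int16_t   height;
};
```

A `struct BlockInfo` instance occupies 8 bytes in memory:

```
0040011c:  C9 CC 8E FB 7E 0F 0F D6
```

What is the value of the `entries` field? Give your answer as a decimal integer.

`entries` follows `size` (2 bytes), so it starts at byte offset 2 and occupies 4 bytes.
Bytes at offsets 2..5: 8E FB 7E 0F.
In little-endian order the low byte comes first in memory.
Reassemble most-significant byte first: 0F 7E FB 8E → 0x0F7EFB8E.
0x0F7EFB8E = 259980174.

259980174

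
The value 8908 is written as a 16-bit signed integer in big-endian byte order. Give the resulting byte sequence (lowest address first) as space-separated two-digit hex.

22 CC

8908 in hexadecimal, padded to 16 bits, is 0x22CC.
Split into bytes (most-significant first): 22 CC.
In big-endian order the high byte comes first in memory.
So the memory order matches the most-significant-first order: 22 CC.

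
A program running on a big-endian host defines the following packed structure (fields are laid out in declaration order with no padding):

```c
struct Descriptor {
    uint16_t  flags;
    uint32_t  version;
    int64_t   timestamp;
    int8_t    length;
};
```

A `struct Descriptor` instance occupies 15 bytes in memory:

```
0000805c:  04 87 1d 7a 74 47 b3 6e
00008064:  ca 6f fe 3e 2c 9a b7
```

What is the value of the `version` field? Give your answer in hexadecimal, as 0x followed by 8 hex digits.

0x1D7A7447

`version` follows `flags` (2 bytes), so it starts at byte offset 2 and occupies 4 bytes.
Bytes at offsets 2..5: 1D 7A 74 47.
Big-endian: lowest address holds the most-significant byte.
The bytes are already most-significant first: 0x1D7A7447.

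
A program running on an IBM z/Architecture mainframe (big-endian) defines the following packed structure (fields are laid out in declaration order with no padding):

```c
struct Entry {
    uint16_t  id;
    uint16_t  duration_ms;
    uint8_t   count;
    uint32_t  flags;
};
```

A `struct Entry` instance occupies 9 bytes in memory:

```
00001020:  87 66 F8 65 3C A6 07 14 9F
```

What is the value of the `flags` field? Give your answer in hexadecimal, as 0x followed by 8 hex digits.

`flags` follows `id` (2 B), `duration_ms` (2 B), `count` (1 B), so it starts at offset 2 + 2 + 1 = 5 and occupies 4 bytes.
Bytes at offsets 5..8: A6 07 14 9F.
Big-endian: lowest address holds the most-significant byte.
The bytes are already most-significant first: 0xA607149F.

0xA607149F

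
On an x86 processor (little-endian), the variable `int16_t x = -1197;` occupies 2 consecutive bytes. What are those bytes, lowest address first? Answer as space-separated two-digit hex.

53 FB

Two's complement of -1197 in 16 bits: 1197 = 0x04AD; invert → 0xFB52; add 1 → 0xFB53.
Split into bytes (most-significant first): FB 53.
Little-endian stores the least-significant byte at the lowest address.
So at ascending addresses the bytes are 53 FB.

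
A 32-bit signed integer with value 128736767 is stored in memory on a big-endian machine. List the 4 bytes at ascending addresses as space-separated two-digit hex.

128736767 in hexadecimal, padded to 32 bits, is 0x07AC5DFF.
Split into bytes (most-significant first): 07 AC 5D FF.
Big-endian stores the most-significant byte at the lowest address.
So the memory order matches the most-significant-first order: 07 AC 5D FF.

07 AC 5D FF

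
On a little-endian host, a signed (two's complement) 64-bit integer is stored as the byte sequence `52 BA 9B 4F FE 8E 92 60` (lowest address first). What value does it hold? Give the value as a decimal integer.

6958781597149280850

Little-endian stores the least-significant byte at the lowest address.
Reassemble most-significant byte first: 60 92 8E FE 4F 9B BA 52 → 0x60928EFE4F9BBA52.
0x60928EFE4F9BBA52 = 6958781597149280850.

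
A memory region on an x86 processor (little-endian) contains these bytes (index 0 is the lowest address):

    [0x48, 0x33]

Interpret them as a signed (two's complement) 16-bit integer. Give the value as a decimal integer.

13128

Little-endian: lowest address holds the least-significant byte.
Reassemble most-significant byte first: 33 48 → 0x3348.
0x3348 = 13128.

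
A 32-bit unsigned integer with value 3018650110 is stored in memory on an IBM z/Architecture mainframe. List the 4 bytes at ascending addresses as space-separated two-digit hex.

B3 EC F1 FE

3018650110 in hexadecimal, padded to 32 bits, is 0xB3ECF1FE.
Split into bytes (most-significant first): B3 EC F1 FE.
In big-endian order the high byte comes first in memory.
So the memory order matches the most-significant-first order: B3 EC F1 FE.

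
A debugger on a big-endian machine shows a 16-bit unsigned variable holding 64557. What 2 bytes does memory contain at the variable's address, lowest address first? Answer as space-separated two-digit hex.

64557 in hexadecimal, padded to 16 bits, is 0xFC2D.
Split into bytes (most-significant first): FC 2D.
Big-endian: lowest address holds the most-significant byte.
So the memory order matches the most-significant-first order: FC 2D.

FC 2D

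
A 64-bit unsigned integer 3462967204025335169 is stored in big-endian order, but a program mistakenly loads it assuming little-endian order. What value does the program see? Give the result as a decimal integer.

9366855075872247344

3462967204025335169 in 64-bit hexadecimal is 0x300EEE5310C1FD81.
Stored big-endian, the bytes at ascending addresses are 30 0E EE 53 10 C1 FD 81.
Read back as little-endian, the first byte is least significant, giving 0x81FDC11053EE0E30.
0x81FDC11053EE0E30 = 9366855075872247344.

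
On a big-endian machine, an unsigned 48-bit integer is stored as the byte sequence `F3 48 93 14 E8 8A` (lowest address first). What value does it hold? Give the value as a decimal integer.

Big-endian stores the most-significant byte at the lowest address.
The bytes are already most-significant first: 0xF3489314E88A.
0xF3489314E88A = 267493030815882.

267493030815882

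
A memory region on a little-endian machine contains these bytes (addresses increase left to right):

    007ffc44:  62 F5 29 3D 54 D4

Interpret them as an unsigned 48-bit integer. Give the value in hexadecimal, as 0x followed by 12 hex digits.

In little-endian order the low byte comes first in memory.
Reassemble most-significant byte first: D4 54 3D 29 F5 62 → 0xD4543D29F562.

0xD4543D29F562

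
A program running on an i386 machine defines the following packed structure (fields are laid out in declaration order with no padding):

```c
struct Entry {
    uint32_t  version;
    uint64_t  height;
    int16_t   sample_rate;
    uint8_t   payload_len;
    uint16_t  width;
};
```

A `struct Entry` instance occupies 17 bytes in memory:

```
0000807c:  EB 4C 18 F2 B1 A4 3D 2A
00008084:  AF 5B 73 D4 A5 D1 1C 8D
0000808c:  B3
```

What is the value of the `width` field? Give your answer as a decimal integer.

`width` follows `version` (4 B), `height` (8 B), `sample_rate` (2 B), `payload_len` (1 B), so it starts at offset 4 + 8 + 2 + 1 = 15 and occupies 2 bytes.
Bytes at offsets 15..16: 8D B3.
Little-endian stores the least-significant byte at the lowest address.
Reassemble most-significant byte first: B3 8D → 0xB38D.
0xB38D = 45965.

45965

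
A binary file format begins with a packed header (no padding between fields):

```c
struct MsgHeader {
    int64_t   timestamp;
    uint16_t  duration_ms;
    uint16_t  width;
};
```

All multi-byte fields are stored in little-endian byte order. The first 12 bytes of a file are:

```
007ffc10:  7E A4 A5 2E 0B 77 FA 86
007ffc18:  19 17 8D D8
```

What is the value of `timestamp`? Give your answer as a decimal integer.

`timestamp` is the first field, at byte offset 0, occupying 8 bytes.
Bytes at offsets 0..7: 7E A4 A5 2E 0B 77 FA 86.
Little-endian: lowest address holds the least-significant byte.
Reassemble most-significant byte first: 86 FA 77 0B 2E A5 A4 7E → 0x86FA770B2EA5A47E.
Top bit is set, so as a signed 64-bit value this is 0x86FA770B2EA5A47E − 2^64 = -8720526838538591106.

-8720526838538591106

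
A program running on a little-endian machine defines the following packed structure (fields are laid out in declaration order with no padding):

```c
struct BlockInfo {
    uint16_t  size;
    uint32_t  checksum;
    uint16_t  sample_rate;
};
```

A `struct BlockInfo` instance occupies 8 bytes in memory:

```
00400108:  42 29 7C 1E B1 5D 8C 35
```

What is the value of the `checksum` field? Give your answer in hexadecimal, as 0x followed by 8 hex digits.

0x5DB11E7C

`checksum` follows `size` (2 bytes), so it starts at byte offset 2 and occupies 4 bytes.
Bytes at offsets 2..5: 7C 1E B1 5D.
Little-endian stores the least-significant byte at the lowest address.
Reassemble most-significant byte first: 5D B1 1E 7C → 0x5DB11E7C.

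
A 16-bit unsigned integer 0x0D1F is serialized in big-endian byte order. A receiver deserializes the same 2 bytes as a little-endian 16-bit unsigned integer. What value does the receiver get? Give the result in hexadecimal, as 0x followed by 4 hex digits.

0x1F0D

Stored big-endian, the bytes at ascending addresses are 0D 1F.
Read back as little-endian, the first byte is least significant, giving 0x1F0D.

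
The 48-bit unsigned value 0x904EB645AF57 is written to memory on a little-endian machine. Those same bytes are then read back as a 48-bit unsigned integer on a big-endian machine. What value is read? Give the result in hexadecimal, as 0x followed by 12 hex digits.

Stored little-endian, the bytes at ascending addresses are 57 AF 45 B6 4E 90.
Read back as big-endian, the last byte is least significant, giving 0x57AF45B64E90.

0x57AF45B64E90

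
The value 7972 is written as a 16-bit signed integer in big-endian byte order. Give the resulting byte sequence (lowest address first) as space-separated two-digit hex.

7972 in hexadecimal, padded to 16 bits, is 0x1F24.
Split into bytes (most-significant first): 1F 24.
In big-endian order the high byte comes first in memory.
So the memory order matches the most-significant-first order: 1F 24.

1F 24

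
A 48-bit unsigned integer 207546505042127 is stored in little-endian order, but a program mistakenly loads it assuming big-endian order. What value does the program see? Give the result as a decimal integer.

207546505042127 in 48-bit hexadecimal is 0xBCC32FB518CF.
Stored little-endian, the bytes at ascending addresses are CF 18 B5 2F C3 BC.
Read back as big-endian, the last byte is least significant, giving 0xCF18B52FC3BC.
0xCF18B52FC3BC = 227705025971132.

227705025971132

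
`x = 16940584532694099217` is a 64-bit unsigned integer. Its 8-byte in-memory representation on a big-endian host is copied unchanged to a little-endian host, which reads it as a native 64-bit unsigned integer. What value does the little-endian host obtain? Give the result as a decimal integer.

1253607765260835307

16940584532694099217 in 64-bit hexadecimal is 0xEB190BE09EB56511.
Stored big-endian, the bytes at ascending addresses are EB 19 0B E0 9E B5 65 11.
Read back as little-endian, the first byte is least significant, giving 0x1165B59EE00B19EB.
0x1165B59EE00B19EB = 1253607765260835307.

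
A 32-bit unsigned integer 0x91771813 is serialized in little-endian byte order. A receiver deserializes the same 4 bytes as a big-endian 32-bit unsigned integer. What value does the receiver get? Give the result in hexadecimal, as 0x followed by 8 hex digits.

Stored little-endian, the bytes at ascending addresses are 13 18 77 91.
Read back as big-endian, the last byte is least significant, giving 0x13187791.

0x13187791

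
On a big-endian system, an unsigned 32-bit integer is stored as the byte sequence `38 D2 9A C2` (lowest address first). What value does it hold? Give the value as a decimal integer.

953326274

In big-endian order the high byte comes first in memory.
The bytes are already most-significant first: 0x38D29AC2.
0x38D29AC2 = 953326274.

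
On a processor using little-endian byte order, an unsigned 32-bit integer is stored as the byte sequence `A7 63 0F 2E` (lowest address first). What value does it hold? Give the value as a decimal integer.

In little-endian order the low byte comes first in memory.
Reassemble most-significant byte first: 2E 0F 63 A7 → 0x2E0F63A7.
0x2E0F63A7 = 772760487.

772760487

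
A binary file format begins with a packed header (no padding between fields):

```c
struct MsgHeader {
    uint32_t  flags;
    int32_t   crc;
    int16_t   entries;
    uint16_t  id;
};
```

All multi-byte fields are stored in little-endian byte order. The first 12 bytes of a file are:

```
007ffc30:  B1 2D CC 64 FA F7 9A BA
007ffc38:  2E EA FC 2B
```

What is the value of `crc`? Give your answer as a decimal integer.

`crc` follows `flags` (4 bytes), so it starts at byte offset 4 and occupies 4 bytes.
Bytes at offsets 4..7: FA F7 9A BA.
In little-endian order the low byte comes first in memory.
Reassemble most-significant byte first: BA 9A F7 FA → 0xBA9AF7FA.
Top bit is set, so as a signed 32-bit value this is 0xBA9AF7FA − 2^32 = -1164249094.

-1164249094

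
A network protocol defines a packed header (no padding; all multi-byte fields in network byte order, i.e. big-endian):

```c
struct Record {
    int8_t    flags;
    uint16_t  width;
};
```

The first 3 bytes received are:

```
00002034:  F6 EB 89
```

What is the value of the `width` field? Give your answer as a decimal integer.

`width` follows `flags` (1 byte), so it starts at byte offset 1 and occupies 2 bytes.
Bytes at offsets 1..2: EB 89.
Big-endian stores the most-significant byte at the lowest address.
The bytes are already most-significant first: 0xEB89.
0xEB89 = 60297.

60297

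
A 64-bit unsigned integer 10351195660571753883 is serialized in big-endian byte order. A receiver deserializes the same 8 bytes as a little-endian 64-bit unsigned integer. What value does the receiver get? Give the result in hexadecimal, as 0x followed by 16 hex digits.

10351195660571753883 in 64-bit hexadecimal is 0x8FA6D59C3CF1BD9B.
Stored big-endian, the bytes at ascending addresses are 8F A6 D5 9C 3C F1 BD 9B.
Read back as little-endian, the first byte is least significant, giving 0x9BBDF13C9CD5A68F.

0x9BBDF13C9CD5A68F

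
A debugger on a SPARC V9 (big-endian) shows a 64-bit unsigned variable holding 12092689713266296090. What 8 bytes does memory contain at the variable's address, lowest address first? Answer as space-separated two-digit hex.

12092689713266296090 in hexadecimal, padded to 64 bits, is 0xA7D1DD397242051A.
Split into bytes (most-significant first): A7 D1 DD 39 72 42 05 1A.
Big-endian: lowest address holds the most-significant byte.
So the memory order matches the most-significant-first order: A7 D1 DD 39 72 42 05 1A.

A7 D1 DD 39 72 42 05 1A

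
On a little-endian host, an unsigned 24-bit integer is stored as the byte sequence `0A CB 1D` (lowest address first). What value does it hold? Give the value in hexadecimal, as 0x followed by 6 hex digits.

0x1DCB0A

Little-endian: lowest address holds the least-significant byte.
Reassemble most-significant byte first: 1D CB 0A → 0x1DCB0A.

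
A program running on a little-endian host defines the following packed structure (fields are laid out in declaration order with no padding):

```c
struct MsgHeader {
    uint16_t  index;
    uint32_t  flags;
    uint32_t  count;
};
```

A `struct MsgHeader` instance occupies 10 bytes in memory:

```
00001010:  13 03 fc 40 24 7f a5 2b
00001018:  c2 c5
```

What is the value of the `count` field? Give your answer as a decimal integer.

`count` follows `index` (2 B), `flags` (4 B), so it starts at offset 2 + 4 = 6 and occupies 4 bytes.
Bytes at offsets 6..9: A5 2B C2 C5.
In little-endian order the low byte comes first in memory.
Reassemble most-significant byte first: C5 C2 2B A5 → 0xC5C22BA5.
0xC5C22BA5 = 3317836709.

3317836709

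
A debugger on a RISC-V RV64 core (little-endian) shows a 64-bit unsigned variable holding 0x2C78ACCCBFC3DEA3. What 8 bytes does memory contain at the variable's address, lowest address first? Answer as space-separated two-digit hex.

Split into bytes (most-significant first): 2C 78 AC CC BF C3 DE A3.
Little-endian: lowest address holds the least-significant byte.
So at ascending addresses the bytes are A3 DE C3 BF CC AC 78 2C.

A3 DE C3 BF CC AC 78 2C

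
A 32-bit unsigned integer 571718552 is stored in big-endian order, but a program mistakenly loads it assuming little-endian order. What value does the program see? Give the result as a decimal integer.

571718552 in 32-bit hexadecimal is 0x2213BB98.
Stored big-endian, the bytes at ascending addresses are 22 13 BB 98.
Read back as little-endian, the first byte is least significant, giving 0x98BB1322.
0x98BB1322 = 2562396962.

2562396962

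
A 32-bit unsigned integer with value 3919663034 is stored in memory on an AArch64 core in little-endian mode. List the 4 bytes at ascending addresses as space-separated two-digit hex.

BA 4F A1 E9

3919663034 in hexadecimal, padded to 32 bits, is 0xE9A14FBA.
Split into bytes (most-significant first): E9 A1 4F BA.
Little-endian: lowest address holds the least-significant byte.
So at ascending addresses the bytes are BA 4F A1 E9.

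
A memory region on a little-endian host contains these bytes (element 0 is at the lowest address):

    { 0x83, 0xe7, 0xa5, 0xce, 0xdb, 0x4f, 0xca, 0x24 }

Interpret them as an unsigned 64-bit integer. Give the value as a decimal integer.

Little-endian stores the least-significant byte at the lowest address.
Reassemble most-significant byte first: 24 CA 4F DB CE A5 E7 83 → 0x24CA4FDBCEA5E783.
0x24CA4FDBCEA5E783 = 2651019136144369539.

2651019136144369539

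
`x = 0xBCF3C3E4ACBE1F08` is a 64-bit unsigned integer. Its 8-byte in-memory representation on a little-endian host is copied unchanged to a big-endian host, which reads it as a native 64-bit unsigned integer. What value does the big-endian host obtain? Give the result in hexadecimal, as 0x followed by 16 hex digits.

0x081FBEACE4C3F3BC

Stored little-endian, the bytes at ascending addresses are 08 1F BE AC E4 C3 F3 BC.
Read back as big-endian, the last byte is least significant, giving 0x081FBEACE4C3F3BC.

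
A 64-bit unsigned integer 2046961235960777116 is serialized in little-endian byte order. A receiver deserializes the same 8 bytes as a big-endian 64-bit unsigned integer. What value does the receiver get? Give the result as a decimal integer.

2046961235960777116 in 64-bit hexadecimal is 0x1C6844661A6FC99C.
Stored little-endian, the bytes at ascending addresses are 9C C9 6F 1A 66 44 68 1C.
Read back as big-endian, the last byte is least significant, giving 0x9CC96F1A6644681C.
0x9CC96F1A6644681C = 11297683299411191836.

11297683299411191836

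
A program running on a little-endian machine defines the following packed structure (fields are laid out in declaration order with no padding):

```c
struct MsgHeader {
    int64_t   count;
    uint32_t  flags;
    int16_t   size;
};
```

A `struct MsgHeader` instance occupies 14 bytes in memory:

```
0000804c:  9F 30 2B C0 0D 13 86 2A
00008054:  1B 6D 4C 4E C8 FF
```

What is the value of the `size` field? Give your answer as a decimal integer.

-56

`size` follows `count` (8 B), `flags` (4 B), so it starts at offset 8 + 4 = 12 and occupies 2 bytes.
Bytes at offsets 12..13: C8 FF.
In little-endian order the low byte comes first in memory.
Reassemble most-significant byte first: FF C8 → 0xFFC8.
Top bit is set, so as a signed 16-bit value this is 0xFFC8 − 2^16 = -56.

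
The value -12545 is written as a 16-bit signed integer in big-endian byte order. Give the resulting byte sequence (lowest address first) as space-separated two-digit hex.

Two's complement of -12545 in 16 bits: 12545 = 0x3101; invert → 0xCEFE; add 1 → 0xCEFF.
Split into bytes (most-significant first): CE FF.
Big-endian: lowest address holds the most-significant byte.
So the memory order matches the most-significant-first order: CE FF.

CE FF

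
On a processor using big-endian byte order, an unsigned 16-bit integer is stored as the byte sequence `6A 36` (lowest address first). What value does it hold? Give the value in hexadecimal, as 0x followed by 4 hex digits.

Big-endian: lowest address holds the most-significant byte.
The bytes are already most-significant first: 0x6A36.

0x6A36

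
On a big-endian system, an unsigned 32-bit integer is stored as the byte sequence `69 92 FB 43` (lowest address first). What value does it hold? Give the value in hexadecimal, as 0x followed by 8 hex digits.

In big-endian order the high byte comes first in memory.
The bytes are already most-significant first: 0x6992FB43.

0x6992FB43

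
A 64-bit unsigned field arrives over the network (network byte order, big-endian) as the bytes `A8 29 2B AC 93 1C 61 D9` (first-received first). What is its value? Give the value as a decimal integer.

Big-endian: lowest address holds the most-significant byte.
The bytes are already most-significant first: 0xA8292BAC931C61D9.
0xA8292BAC931C61D9 = 12117264292619510233.

12117264292619510233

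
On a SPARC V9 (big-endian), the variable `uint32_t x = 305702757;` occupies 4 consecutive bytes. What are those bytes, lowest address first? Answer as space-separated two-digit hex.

12 38 A7 65

305702757 in hexadecimal, padded to 32 bits, is 0x1238A765.
Split into bytes (most-significant first): 12 38 A7 65.
Big-endian stores the most-significant byte at the lowest address.
So the memory order matches the most-significant-first order: 12 38 A7 65.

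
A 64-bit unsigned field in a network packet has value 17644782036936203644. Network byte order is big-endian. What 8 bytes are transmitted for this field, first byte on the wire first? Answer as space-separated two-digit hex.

17644782036936203644 in hexadecimal, padded to 64 bits, is 0xF4DEDBC6CAC69D7C.
Split into bytes (most-significant first): F4 DE DB C6 CA C6 9D 7C.
Big-endian: lowest address holds the most-significant byte.
So the memory order matches the most-significant-first order: F4 DE DB C6 CA C6 9D 7C.

F4 DE DB C6 CA C6 9D 7C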